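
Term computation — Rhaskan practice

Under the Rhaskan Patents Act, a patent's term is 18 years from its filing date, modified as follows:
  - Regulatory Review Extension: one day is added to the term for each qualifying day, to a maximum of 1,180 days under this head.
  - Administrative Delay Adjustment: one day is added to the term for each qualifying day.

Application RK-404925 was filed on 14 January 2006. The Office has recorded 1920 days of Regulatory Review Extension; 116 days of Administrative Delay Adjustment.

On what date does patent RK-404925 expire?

2027-08-02

Base term: filing date + 18 years → 14 January 2024.
Regulatory Review Extension: 1920 days claimed exceeds the 1180-day cap, so +1180 days → 8 April 2027.
Administrative Delay Adjustment: +116 days → 2 August 2027.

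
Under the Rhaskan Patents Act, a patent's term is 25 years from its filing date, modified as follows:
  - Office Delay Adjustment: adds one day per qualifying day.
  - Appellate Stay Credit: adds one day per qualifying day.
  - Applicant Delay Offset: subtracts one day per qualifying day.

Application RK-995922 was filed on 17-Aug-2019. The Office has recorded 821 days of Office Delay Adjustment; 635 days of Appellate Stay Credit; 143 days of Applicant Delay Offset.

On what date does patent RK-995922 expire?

March 22, 2048

Base term: filing date + 25 years → 17 August 2044.
Office Delay Adjustment: +821 days → 16 November 2046.
Appellate Stay Credit: +635 days → 12 August 2048.
Applicant Delay Offset: −143 days → 22 March 2048.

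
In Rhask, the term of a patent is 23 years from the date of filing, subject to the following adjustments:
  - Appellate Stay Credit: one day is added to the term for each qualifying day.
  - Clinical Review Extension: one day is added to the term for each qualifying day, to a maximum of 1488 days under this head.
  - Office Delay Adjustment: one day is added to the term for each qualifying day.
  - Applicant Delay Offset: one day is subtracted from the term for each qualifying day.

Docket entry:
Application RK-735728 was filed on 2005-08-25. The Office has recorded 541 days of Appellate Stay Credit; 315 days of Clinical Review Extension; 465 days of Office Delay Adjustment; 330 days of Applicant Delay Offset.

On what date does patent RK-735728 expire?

May 13, 2031

Base term: filing date + 23 years → 25 August 2028.
Appellate Stay Credit: +541 days → 17 February 2030.
Clinical Review Extension: 315 days (within the 1488-day cap) → +315 days → 29 December 2030.
Office Delay Adjustment: +465 days → 7 April 2032.
Applicant Delay Offset: −330 days → 13 May 2031.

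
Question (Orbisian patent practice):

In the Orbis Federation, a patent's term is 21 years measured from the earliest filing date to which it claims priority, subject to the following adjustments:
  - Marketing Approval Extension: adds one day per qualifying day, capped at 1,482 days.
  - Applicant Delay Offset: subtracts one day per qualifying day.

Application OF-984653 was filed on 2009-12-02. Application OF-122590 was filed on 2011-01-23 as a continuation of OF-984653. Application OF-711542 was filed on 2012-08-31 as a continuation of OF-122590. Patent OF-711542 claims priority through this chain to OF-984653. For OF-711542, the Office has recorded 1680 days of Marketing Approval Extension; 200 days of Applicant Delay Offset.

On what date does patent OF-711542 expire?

2034-06-06

Earliest priority filing: 2 December 2009.
Base term: 2 December 2009 + 21 years → 2 December 2030.
Marketing Approval Extension: 1680 days claimed exceeds the 1482-day cap, so +1482 days → 23 December 2034.
Applicant Delay Offset: −200 days → 6 June 2034.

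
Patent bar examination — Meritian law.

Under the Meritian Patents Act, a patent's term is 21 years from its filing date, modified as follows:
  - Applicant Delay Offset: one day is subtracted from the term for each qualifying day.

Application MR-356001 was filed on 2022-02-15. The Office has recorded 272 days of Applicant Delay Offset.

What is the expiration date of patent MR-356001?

2042-05-19

Base term: filing date + 21 years → 15 February 2043.
Applicant Delay Offset: −272 days → 19 May 2042.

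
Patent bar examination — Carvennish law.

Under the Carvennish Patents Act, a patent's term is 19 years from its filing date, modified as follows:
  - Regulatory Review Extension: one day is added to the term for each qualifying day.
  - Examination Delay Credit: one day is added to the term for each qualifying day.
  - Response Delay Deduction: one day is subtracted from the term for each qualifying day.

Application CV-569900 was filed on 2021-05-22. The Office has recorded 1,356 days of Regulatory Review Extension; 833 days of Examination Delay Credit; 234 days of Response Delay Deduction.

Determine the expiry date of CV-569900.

Base term: filing date + 19 years → 22 May 2040.
Regulatory Review Extension: +1356 days → 7 February 2044.
Examination Delay Credit: +833 days → 20 May 2046.
Response Delay Deduction: −234 days → 28 September 2045.

2045-09-28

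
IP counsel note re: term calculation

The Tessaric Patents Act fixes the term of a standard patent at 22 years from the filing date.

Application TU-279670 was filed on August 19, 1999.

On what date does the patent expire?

Filing date + 22 years → 19 August 2021.

August 19, 2021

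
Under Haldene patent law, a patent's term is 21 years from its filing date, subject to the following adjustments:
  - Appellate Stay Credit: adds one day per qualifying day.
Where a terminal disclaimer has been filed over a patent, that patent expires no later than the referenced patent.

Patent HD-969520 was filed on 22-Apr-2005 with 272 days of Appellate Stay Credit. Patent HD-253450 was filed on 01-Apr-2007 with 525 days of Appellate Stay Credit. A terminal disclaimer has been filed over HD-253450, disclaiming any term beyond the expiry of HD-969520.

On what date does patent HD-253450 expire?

2027-01-19

Natural term of HD-253450:
  Base: filing + 21 years → 1 April 2028.
  Appellate Stay Credit: +525 days → 8 September 2029.
Expiry of referenced patent HD-969520:
  Base: filing + 21 years → 22 April 2026.
  Appellate Stay Credit: +272 days → 19 January 2027.
Terminal disclaimer: HD-253450 expires on the earlier of 8 September 2029 and 19 January 2027.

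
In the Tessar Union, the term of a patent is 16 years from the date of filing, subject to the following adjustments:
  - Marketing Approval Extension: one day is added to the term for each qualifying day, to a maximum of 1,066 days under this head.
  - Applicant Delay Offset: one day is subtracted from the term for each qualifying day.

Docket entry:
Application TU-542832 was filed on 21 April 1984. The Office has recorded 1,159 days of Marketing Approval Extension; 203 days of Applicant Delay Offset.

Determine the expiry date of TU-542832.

Base term: filing date + 16 years → 21 April 2000.
Marketing Approval Extension: 1159 days claimed exceeds the 1066-day cap, so +1066 days → 23 March 2003.
Applicant Delay Offset: −203 days → 1 September 2002.

2002-09-01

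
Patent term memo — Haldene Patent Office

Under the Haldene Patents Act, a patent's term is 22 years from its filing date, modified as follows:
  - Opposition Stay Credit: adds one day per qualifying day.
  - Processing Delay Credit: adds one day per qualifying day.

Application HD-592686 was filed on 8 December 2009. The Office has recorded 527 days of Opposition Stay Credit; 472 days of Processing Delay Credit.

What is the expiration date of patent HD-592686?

Base term: filing date + 22 years → 8 December 2031.
Opposition Stay Credit: +527 days → 18 May 2033.
Processing Delay Credit: +472 days → 2 September 2034.

2034-09-02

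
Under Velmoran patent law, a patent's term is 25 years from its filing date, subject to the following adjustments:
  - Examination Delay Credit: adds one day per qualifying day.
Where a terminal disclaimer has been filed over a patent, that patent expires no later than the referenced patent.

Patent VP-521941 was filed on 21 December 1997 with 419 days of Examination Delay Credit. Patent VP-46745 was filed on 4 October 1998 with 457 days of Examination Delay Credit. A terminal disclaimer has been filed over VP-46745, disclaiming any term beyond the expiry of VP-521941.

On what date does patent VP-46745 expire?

2024-02-13

Natural term of VP-46745:
  Base: filing + 25 years → 4 October 2023.
  Examination Delay Credit: +457 days → 3 January 2025.
Expiry of referenced patent VP-521941:
  Base: filing + 25 years → 21 December 2022.
  Examination Delay Credit: +419 days → 13 February 2024.
Terminal disclaimer: VP-46745 expires on the earlier of 3 January 2025 and 13 February 2024.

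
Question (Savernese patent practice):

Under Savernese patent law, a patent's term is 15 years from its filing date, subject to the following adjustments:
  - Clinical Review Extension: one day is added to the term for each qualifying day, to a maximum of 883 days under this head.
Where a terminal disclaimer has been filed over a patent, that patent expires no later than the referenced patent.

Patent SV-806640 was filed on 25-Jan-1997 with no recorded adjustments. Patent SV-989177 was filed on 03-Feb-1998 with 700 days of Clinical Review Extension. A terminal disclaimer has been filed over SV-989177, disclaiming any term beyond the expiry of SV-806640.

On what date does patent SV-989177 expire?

Natural term of SV-989177:
  Base: filing + 15 years → 3 February 2013.
  Clinical Review Extension: 700 days (within the 883-day cap) → +700 days → 4 January 2015.
Expiry of referenced patent SV-806640:
  Base: filing + 15 years → 25 January 2012.
Terminal disclaimer: SV-989177 expires on the earlier of 4 January 2015 and 25 January 2012.

January 25, 2012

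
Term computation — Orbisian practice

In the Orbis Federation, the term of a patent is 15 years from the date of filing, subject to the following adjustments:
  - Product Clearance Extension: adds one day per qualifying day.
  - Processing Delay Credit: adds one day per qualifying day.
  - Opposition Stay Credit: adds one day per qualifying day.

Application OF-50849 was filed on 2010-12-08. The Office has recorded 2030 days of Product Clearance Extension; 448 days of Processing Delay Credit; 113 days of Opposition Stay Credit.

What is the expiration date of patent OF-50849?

January 11, 2033

Base term: filing date + 15 years → 8 December 2025.
Product Clearance Extension: +2030 days → 30 June 2031.
Processing Delay Credit: +448 days → 20 September 2032.
Opposition Stay Credit: +113 days → 11 January 2033.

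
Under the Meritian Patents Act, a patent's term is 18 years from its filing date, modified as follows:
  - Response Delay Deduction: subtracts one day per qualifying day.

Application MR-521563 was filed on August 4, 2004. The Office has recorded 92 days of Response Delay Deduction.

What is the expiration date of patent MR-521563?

2022-05-04

Base term: filing date + 18 years → 4 August 2022.
Response Delay Deduction: −92 days → 4 May 2022.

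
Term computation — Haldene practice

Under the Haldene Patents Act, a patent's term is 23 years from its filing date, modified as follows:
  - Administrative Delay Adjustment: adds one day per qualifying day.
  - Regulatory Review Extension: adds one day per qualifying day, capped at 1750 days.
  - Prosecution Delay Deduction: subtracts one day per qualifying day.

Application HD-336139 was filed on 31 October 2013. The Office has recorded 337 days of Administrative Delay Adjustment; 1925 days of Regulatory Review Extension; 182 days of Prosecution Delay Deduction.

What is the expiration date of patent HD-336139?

2042-01-18

Base term: filing date + 23 years → 31 October 2036.
Administrative Delay Adjustment: +337 days → 3 October 2037.
Regulatory Review Extension: 1925 days claimed exceeds the 1750-day cap, so +1750 days → 19 July 2042.
Prosecution Delay Deduction: −182 days → 18 January 2042.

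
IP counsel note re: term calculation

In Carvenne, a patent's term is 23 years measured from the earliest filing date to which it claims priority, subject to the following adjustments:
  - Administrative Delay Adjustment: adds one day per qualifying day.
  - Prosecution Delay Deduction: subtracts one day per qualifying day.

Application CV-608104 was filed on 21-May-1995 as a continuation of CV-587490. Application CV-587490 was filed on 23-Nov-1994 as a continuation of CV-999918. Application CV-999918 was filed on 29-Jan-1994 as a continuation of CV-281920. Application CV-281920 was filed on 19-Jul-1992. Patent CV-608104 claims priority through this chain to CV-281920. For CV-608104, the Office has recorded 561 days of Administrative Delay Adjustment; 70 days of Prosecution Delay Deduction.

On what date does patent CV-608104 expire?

November 21, 2016

Earliest priority filing: 19 July 1992.
Base term: 19 July 1992 + 23 years → 19 July 2015.
Administrative Delay Adjustment: +561 days → 30 January 2017.
Prosecution Delay Deduction: −70 days → 21 November 2016.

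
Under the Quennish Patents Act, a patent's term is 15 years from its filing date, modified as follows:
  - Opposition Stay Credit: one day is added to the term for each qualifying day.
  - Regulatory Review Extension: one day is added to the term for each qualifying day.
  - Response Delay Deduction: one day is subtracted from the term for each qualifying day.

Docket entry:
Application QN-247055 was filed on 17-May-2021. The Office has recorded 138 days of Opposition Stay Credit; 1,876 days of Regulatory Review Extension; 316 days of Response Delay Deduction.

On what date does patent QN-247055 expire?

Base term: filing date + 15 years → 17 May 2036.
Opposition Stay Credit: +138 days → 2 October 2036.
Regulatory Review Extension: +1876 days → 21 November 2041.
Response Delay Deduction: −316 days → 9 January 2041.

2041-01-09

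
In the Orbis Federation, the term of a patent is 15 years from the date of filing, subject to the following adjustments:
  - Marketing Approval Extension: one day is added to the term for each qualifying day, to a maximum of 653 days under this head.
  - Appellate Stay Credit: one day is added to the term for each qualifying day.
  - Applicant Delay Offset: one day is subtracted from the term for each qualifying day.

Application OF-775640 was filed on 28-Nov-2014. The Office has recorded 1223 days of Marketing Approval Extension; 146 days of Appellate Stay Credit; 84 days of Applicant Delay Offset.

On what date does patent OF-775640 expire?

2031-11-13

Base term: filing date + 15 years → 28 November 2029.
Marketing Approval Extension: 1223 days claimed exceeds the 653-day cap, so +653 days → 12 September 2031.
Appellate Stay Credit: +146 days → 5 February 2032.
Applicant Delay Offset: −84 days → 13 November 2031.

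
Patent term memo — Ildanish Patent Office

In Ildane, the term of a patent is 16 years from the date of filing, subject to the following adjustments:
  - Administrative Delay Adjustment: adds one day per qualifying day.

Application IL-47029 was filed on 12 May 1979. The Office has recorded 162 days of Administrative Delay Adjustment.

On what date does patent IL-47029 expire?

1995-10-21

Base term: filing date + 16 years → 12 May 1995.
Administrative Delay Adjustment: +162 days → 21 October 1995.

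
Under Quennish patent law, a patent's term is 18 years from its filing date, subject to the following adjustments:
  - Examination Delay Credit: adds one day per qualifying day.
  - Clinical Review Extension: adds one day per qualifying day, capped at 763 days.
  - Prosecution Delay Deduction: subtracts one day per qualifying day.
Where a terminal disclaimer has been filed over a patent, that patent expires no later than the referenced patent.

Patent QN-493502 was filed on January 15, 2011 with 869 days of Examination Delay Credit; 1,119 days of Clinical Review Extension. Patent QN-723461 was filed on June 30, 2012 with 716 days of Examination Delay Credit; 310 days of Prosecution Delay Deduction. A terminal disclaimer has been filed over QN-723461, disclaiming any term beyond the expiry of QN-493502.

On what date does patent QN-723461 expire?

Natural term of QN-723461:
  Base: filing + 18 years → 30 June 2030.
  Examination Delay Credit: +716 days → 15 June 2032.
  Prosecution Delay Deduction: −310 days → 10 August 2031.
Expiry of referenced patent QN-493502:
  Base: filing + 18 years → 15 January 2029.
  Examination Delay Credit: +869 days → 3 June 2031.
  Clinical Review Extension: 1119 days claimed exceeds the 763-day cap, so +763 days → 5 July 2033.
Terminal disclaimer: QN-723461 expires on the earlier of 10 August 2031 and 5 July 2033.

2031-08-10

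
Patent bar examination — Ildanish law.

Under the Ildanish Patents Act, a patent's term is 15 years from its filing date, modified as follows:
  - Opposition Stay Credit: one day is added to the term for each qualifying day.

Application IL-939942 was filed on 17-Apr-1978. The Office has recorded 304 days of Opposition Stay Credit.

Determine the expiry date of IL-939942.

1994-02-15

Base term: filing date + 15 years → 17 April 1993.
Opposition Stay Credit: +304 days → 15 February 1994.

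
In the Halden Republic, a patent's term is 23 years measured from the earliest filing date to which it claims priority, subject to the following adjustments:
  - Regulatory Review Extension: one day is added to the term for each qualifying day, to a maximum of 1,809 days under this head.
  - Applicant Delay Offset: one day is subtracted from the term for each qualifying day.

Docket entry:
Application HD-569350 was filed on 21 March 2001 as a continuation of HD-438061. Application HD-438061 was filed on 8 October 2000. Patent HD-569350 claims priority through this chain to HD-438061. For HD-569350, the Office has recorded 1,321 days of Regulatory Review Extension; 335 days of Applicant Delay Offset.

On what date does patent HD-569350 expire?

Earliest priority filing: 8 October 2000.
Base term: 8 October 2000 + 23 years → 8 October 2023.
Regulatory Review Extension: 1321 days (within the 1809-day cap) → +1321 days → 21 May 2027.
Applicant Delay Offset: −335 days → 20 June 2026.

2026-06-20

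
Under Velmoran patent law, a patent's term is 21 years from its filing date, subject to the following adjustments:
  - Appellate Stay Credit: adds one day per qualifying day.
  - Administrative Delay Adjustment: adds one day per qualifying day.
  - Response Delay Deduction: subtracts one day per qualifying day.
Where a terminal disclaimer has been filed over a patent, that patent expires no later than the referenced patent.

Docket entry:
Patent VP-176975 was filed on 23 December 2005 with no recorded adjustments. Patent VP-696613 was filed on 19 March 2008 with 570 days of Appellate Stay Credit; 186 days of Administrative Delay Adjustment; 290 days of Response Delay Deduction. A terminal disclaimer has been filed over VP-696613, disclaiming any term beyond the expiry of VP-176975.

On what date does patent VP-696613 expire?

Natural term of VP-696613:
  Base: filing + 21 years → 19 March 2029.
  Appellate Stay Credit: +570 days → 10 October 2030.
  Administrative Delay Adjustment: +186 days → 14 April 2031.
  Response Delay Deduction: −290 days → 28 June 2030.
Expiry of referenced patent VP-176975:
  Base: filing + 21 years → 23 December 2026.
Terminal disclaimer: VP-696613 expires on the earlier of 28 June 2030 and 23 December 2026.

December 23, 2026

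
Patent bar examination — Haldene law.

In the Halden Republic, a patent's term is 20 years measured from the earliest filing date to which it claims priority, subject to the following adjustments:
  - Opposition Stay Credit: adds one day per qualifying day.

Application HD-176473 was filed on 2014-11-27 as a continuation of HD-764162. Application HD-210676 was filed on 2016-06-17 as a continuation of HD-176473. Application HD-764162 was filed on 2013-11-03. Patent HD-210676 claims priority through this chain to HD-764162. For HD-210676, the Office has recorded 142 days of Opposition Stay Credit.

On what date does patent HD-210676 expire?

Earliest priority filing: 3 November 2013.
Base term: 3 November 2013 + 20 years → 3 November 2033.
Opposition Stay Credit: +142 days → 25 March 2034.

March 25, 2034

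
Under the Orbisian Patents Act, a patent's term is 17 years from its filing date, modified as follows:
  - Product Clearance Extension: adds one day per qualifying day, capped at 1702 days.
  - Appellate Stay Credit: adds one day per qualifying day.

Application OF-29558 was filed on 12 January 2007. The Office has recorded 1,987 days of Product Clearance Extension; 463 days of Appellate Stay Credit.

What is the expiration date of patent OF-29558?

Base term: filing date + 17 years → 12 January 2024.
Product Clearance Extension: 1987 days claimed exceeds the 1702-day cap, so +1702 days → 9 September 2028.
Appellate Stay Credit: +463 days → 16 December 2029.

December 16, 2029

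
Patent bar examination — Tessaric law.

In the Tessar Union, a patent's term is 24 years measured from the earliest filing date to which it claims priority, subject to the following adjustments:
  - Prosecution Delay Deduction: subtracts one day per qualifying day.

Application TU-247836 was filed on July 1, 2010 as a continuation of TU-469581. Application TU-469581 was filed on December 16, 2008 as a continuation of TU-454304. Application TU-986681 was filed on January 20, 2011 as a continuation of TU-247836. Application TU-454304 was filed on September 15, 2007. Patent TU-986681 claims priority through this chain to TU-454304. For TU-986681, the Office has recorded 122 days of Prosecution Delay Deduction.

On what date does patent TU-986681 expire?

Earliest priority filing: 15 September 2007.
Base term: 15 September 2007 + 24 years → 15 September 2031.
Prosecution Delay Deduction: −122 days → 16 May 2031.

May 16, 2031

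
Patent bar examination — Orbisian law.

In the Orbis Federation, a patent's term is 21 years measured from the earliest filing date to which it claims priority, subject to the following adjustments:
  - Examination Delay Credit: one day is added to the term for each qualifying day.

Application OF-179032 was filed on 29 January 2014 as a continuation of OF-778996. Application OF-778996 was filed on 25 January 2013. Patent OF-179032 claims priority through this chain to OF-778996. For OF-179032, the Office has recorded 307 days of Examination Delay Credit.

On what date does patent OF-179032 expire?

2034-11-28

Earliest priority filing: 25 January 2013.
Base term: 25 January 2013 + 21 years → 25 January 2034.
Examination Delay Credit: +307 days → 28 November 2034.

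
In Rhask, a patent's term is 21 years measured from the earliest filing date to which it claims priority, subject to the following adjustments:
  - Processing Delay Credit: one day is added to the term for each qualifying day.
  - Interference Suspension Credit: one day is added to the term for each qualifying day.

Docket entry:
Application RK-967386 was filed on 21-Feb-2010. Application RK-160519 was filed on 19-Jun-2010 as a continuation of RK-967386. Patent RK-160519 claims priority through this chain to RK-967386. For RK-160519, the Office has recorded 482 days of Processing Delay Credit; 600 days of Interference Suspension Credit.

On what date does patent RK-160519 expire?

February 7, 2034

Earliest priority filing: 21 February 2010.
Base term: 21 February 2010 + 21 years → 21 February 2031.
Processing Delay Credit: +482 days → 17 June 2032.
Interference Suspension Credit: +600 days → 7 February 2034.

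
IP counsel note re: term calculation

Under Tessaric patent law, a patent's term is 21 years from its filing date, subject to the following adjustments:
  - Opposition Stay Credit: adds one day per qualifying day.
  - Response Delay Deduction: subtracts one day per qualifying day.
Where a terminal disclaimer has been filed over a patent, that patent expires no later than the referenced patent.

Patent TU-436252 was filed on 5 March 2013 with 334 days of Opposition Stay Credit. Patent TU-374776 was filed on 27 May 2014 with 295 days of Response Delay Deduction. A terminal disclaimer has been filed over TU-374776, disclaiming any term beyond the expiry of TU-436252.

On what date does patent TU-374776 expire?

Natural term of TU-374776:
  Base: filing + 21 years → 27 May 2035.
  Response Delay Deduction: −295 days → 5 August 2034.
Expiry of referenced patent TU-436252:
  Base: filing + 21 years → 5 March 2034.
  Opposition Stay Credit: +334 days → 2 February 2035.
Terminal disclaimer: TU-374776 expires on the earlier of 5 August 2034 and 2 February 2035.

2034-08-05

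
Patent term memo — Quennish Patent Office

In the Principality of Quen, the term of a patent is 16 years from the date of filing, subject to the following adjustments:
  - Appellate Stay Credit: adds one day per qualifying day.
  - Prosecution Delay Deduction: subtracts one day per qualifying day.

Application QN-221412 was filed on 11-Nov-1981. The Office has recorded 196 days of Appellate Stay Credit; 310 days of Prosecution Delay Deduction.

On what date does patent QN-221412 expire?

Base term: filing date + 16 years → 11 November 1997.
Appellate Stay Credit: +196 days → 26 May 1998.
Prosecution Delay Deduction: −310 days → 20 July 1997.

July 20, 1997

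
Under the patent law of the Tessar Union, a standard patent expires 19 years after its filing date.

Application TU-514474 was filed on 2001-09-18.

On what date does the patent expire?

Filing date + 19 years → 18 September 2020.

September 18, 2020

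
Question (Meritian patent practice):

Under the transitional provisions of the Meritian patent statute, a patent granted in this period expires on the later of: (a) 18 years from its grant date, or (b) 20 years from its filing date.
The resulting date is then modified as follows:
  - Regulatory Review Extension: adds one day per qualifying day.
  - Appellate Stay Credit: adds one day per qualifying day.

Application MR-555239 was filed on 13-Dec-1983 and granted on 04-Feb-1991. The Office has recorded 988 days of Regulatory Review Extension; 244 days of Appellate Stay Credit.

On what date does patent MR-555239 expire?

(a) grant + 18 years → 4 February 2009.
(b) filing + 20 years → 13 December 2003.
Later of the two: 4 February 2009.
Regulatory Review Extension: +988 days → 20 October 2011.
Appellate Stay Credit: +244 days → 20 June 2012.

June 20, 2012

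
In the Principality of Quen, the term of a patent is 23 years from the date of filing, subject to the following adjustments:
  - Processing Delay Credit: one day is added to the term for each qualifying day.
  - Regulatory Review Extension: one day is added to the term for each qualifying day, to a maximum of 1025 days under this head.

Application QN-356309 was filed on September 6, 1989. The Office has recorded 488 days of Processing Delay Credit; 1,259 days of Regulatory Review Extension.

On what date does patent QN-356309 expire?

October 28, 2016

Base term: filing date + 23 years → 6 September 2012.
Processing Delay Credit: +488 days → 7 January 2014.
Regulatory Review Extension: 1259 days claimed exceeds the 1025-day cap, so +1025 days → 28 October 2016.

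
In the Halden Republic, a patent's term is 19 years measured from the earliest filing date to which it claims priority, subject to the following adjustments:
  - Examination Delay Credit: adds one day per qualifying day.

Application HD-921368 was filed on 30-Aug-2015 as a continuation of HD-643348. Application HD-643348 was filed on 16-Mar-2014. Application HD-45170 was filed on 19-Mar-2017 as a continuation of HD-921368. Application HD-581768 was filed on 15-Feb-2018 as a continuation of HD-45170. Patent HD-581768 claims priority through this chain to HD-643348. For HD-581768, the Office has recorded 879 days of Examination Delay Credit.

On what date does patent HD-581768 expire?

2035-08-12

Earliest priority filing: 16 March 2014.
Base term: 16 March 2014 + 19 years → 16 March 2033.
Examination Delay Credit: +879 days → 12 August 2035.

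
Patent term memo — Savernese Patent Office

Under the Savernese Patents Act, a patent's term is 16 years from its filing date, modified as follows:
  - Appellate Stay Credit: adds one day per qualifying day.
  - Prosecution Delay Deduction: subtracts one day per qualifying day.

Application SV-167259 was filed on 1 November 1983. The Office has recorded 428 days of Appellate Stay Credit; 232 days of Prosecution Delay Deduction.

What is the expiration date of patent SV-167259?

Base term: filing date + 16 years → 1 November 1999.
Appellate Stay Credit: +428 days → 2 January 2001.
Prosecution Delay Deduction: −232 days → 15 May 2000.

2000-05-15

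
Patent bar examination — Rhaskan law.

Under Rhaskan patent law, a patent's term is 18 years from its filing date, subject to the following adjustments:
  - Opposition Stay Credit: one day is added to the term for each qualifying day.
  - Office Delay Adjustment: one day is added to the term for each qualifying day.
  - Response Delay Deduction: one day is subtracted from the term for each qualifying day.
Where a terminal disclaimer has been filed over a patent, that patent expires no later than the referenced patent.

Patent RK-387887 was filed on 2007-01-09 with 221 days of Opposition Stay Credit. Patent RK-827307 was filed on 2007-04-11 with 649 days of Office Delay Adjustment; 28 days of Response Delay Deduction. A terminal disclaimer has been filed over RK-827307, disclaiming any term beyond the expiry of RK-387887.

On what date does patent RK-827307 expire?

Natural term of RK-827307:
  Base: filing + 18 years → 11 April 2025.
  Office Delay Adjustment: +649 days → 20 January 2027.
  Response Delay Deduction: −28 days → 23 December 2026.
Expiry of referenced patent RK-387887:
  Base: filing + 18 years → 9 January 2025.
  Opposition Stay Credit: +221 days → 18 August 2025.
Terminal disclaimer: RK-827307 expires on the earlier of 23 December 2026 and 18 August 2025.

2025-08-18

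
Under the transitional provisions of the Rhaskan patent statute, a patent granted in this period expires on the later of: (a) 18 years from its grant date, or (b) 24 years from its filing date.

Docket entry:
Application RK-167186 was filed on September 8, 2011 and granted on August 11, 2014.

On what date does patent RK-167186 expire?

2035-09-08

(a) grant + 18 years → 11 August 2032.
(b) filing + 24 years → 8 September 2035.
Later of the two: 8 September 2035.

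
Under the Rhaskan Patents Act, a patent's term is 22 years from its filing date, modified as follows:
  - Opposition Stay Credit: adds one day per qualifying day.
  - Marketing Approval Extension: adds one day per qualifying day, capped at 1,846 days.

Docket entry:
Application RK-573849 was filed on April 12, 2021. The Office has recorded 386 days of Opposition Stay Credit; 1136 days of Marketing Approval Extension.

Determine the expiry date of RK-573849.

Base term: filing date + 22 years → 12 April 2043.
Opposition Stay Credit: +386 days → 2 May 2044.
Marketing Approval Extension: 1136 days (within the 1846-day cap) → +1136 days → 12 June 2047.

2047-06-12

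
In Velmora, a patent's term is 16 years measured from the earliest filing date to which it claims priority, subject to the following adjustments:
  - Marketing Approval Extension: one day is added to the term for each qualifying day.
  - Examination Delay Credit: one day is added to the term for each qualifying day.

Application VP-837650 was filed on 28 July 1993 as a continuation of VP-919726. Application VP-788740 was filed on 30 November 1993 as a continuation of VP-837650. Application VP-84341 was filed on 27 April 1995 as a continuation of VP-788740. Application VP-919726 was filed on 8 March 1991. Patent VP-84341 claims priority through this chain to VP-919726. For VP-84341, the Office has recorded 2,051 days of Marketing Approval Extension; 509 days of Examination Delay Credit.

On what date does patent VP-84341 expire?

2014-03-11

Earliest priority filing: 8 March 1991.
Base term: 8 March 1991 + 16 years → 8 March 2007.
Marketing Approval Extension: +2051 days → 18 October 2012.
Examination Delay Credit: +509 days → 11 March 2014.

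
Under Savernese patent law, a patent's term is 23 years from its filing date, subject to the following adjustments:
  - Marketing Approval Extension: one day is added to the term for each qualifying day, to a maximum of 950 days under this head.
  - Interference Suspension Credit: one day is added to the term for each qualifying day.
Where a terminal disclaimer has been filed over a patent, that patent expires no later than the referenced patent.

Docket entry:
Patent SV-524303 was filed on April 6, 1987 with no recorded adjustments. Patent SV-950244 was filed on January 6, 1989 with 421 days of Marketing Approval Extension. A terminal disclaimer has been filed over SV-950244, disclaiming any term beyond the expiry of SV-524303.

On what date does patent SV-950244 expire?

April 6, 2010

Natural term of SV-950244:
  Base: filing + 23 years → 6 January 2012.
  Marketing Approval Extension: 421 days (within the 950-day cap) → +421 days → 2 March 2013.
Expiry of referenced patent SV-524303:
  Base: filing + 23 years → 6 April 2010.
Terminal disclaimer: SV-950244 expires on the earlier of 2 March 2013 and 6 April 2010.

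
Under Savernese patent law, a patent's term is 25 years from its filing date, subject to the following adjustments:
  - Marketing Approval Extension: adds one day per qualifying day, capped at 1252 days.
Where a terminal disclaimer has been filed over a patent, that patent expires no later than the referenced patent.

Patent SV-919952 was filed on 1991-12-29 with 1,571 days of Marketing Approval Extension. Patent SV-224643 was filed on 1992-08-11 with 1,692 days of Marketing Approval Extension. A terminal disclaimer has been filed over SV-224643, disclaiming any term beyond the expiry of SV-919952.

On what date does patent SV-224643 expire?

Natural term of SV-224643:
  Base: filing + 25 years → 11 August 2017.
  Marketing Approval Extension: 1692 days claimed exceeds the 1252-day cap, so +1252 days → 14 January 2021.
Expiry of referenced patent SV-919952:
  Base: filing + 25 years → 29 December 2016.
  Marketing Approval Extension: 1571 days claimed exceeds the 1252-day cap, so +1252 days → 3 June 2020.
Terminal disclaimer: SV-224643 expires on the earlier of 14 January 2021 and 3 June 2020.

June 3, 2020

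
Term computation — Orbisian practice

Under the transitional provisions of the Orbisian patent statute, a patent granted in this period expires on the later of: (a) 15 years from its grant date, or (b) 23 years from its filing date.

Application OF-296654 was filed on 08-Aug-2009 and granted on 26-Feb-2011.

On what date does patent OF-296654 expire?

(a) grant + 15 years → 26 February 2026.
(b) filing + 23 years → 8 August 2032.
Later of the two: 8 August 2032.

2032-08-08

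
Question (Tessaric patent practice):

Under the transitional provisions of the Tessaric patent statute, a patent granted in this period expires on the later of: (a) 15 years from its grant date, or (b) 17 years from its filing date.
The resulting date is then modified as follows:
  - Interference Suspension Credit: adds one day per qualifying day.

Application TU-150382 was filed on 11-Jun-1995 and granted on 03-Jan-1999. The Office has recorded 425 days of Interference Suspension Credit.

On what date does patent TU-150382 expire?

(a) grant + 15 years → 3 January 2014.
(b) filing + 17 years → 11 June 2012.
Later of the two: 3 January 2014.
Interference Suspension Credit: +425 days → 4 March 2015.

March 4, 2015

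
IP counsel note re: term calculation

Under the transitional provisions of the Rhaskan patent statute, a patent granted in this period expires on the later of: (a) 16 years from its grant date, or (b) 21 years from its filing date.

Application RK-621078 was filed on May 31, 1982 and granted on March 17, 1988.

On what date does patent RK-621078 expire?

(a) grant + 16 years → 17 March 2004.
(b) filing + 21 years → 31 May 2003.
Later of the two: 17 March 2004.

March 17, 2004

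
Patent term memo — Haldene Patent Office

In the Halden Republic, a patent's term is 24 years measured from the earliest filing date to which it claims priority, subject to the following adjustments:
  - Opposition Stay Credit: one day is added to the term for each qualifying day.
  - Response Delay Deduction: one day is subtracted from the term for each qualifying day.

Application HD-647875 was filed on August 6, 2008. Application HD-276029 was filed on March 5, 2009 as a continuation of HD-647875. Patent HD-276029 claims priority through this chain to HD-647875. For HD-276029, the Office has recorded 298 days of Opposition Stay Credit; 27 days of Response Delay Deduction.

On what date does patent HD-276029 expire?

2033-05-04

Earliest priority filing: 6 August 2008.
Base term: 6 August 2008 + 24 years → 6 August 2032.
Opposition Stay Credit: +298 days → 31 May 2033.
Response Delay Deduction: −27 days → 4 May 2033.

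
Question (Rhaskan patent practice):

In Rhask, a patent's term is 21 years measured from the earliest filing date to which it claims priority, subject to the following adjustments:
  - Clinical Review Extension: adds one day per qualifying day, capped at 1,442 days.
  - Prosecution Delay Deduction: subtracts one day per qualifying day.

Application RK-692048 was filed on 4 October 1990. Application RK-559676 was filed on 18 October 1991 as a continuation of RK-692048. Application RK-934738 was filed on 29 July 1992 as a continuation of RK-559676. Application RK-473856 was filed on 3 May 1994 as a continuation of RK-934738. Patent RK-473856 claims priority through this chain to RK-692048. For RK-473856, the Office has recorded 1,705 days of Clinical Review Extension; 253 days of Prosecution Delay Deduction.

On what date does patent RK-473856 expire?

Earliest priority filing: 4 October 1990.
Base term: 4 October 1990 + 21 years → 4 October 2011.
Clinical Review Extension: 1705 days claimed exceeds the 1442-day cap, so +1442 days → 15 September 2015.
Prosecution Delay Deduction: −253 days → 5 January 2015.

January 5, 2015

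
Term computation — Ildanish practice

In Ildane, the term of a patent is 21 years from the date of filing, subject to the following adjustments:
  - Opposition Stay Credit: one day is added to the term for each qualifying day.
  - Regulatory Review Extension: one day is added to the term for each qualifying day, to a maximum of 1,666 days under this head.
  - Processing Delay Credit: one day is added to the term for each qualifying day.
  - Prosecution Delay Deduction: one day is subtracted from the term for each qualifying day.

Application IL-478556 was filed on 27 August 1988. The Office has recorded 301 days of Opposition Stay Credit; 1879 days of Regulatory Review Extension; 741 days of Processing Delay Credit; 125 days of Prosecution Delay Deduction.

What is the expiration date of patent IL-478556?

2016-09-22

Base term: filing date + 21 years → 27 August 2009.
Opposition Stay Credit: +301 days → 24 June 2010.
Regulatory Review Extension: 1879 days claimed exceeds the 1666-day cap, so +1666 days → 15 January 2015.
Processing Delay Credit: +741 days → 25 January 2017.
Prosecution Delay Deduction: −125 days → 22 September 2016.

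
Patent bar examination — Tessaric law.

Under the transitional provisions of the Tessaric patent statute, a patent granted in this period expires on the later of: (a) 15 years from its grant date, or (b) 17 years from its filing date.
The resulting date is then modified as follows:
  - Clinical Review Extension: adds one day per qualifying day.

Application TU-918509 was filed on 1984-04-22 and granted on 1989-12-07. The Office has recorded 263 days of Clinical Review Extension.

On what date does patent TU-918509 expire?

2005-08-27

(a) grant + 15 years → 7 December 2004.
(b) filing + 17 years → 22 April 2001.
Later of the two: 7 December 2004.
Clinical Review Extension: +263 days → 27 August 2005.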